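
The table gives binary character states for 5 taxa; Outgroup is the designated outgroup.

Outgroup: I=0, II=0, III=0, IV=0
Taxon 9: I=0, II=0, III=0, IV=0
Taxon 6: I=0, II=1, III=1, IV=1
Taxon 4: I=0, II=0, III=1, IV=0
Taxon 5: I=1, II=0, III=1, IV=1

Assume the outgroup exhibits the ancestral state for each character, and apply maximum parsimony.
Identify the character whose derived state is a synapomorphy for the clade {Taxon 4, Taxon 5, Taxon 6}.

The outgroup has state '0' for every character, so '1' is the derived state throughout.
I: derived state '1' in Taxon 5 only — an autapomorphy, so it tells us nothing about relationships among taxa.
II (derived state '1') is unique to Taxon 6 (autapomorphy; uninformative for grouping).
Only Taxon 4, Taxon 5, and Taxon 6 show the derived state '1' for III, supporting them as a clade.
IV: derived state '1' in Taxon 5 and Taxon 6 only — synapomorphy for {Taxon 5, Taxon 6}.
Most parsimonious ingroup topology: (Taxon 9,((Taxon 6,Taxon 5),Taxon 4)).
The clade {Taxon 4, Taxon 5, Taxon 6} is supported by III: its derived state '1' occurs in exactly those taxa and in no other taxon (including the outgroup).

III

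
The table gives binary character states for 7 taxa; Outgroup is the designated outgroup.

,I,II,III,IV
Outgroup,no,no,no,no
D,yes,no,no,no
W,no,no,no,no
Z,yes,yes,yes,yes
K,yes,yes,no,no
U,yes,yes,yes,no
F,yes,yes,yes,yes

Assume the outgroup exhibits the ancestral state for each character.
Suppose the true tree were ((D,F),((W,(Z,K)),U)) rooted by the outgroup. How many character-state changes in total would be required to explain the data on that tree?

10

Map each character onto ((D,F),((W,(Z,K)),U)) (rooted by Outgroup) and count the minimum state changes it requires (Fitch parsimony):
I: 2; II: 3; III: 3; IV: 2.
Total tree length = 10.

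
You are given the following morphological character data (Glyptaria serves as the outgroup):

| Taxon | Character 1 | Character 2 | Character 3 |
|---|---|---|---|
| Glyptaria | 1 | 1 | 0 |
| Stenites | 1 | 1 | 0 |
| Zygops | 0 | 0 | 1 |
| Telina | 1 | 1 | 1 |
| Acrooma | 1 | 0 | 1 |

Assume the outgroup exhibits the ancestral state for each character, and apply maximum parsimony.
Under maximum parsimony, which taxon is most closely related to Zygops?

Character polarity is set by the outgroup: the derived state is whichever differs from the outgroup's state, so for Character 1, Character 2 the derived state is '0', and for the remaining characters it is '1'.
Character 1 (derived state '0') is unique to Zygops (autapomorphy; uninformative for grouping).
Character 2: derived state '0' in Acrooma and Zygops only — synapomorphy for {Acrooma, Zygops}.
Only Acrooma, Telina, and Zygops show the derived state '1' for Character 3, supporting them as a clade.
Most parsimonious ingroup topology: (Stenites,((Zygops,Acrooma),Telina)).
Zygops and Acrooma form a cherry on this tree, so they are sister taxa.

Acrooma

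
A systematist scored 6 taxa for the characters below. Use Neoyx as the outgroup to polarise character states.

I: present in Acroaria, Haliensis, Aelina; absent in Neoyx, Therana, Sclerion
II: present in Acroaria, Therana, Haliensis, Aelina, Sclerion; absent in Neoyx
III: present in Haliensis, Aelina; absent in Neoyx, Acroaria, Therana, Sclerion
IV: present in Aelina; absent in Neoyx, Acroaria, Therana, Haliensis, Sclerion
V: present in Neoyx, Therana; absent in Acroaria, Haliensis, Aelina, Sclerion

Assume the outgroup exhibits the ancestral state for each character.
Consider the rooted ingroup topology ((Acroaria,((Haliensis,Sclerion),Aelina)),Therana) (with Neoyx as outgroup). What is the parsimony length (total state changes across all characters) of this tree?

7

Map each character onto ((Acroaria,((Haliensis,Sclerion),Aelina)),Therana) (rooted by Neoyx) and count the minimum state changes it requires (Fitch parsimony):
I: 2; II: 1; III: 2; IV: 1; V: 1.
Total tree length = 7.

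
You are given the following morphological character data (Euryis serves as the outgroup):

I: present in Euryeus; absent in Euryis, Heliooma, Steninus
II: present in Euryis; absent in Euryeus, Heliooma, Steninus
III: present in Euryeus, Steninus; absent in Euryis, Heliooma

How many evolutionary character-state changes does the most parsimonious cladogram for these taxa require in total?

Character polarity is set by the outgroup: the derived state is whichever differs from the outgroup's state, so for II the derived state is 'absent', and for the remaining characters it is 'present'.
I: derived state 'present' in Euryeus only — an autapomorphy, so it tells us nothing about relationships among taxa.
All ingroup taxa share the derived state 'absent' for II; it defines the ingroup but does not resolve relationships within it.
III: derived state 'present' in Euryeus and Steninus only — synapomorphy for {Euryeus, Steninus}.
Most parsimonious ingroup topology: ((Steninus,Euryeus),Heliooma).
Changes per character on this tree: I: 1; II: 1; III: 1.
Total = 3.

3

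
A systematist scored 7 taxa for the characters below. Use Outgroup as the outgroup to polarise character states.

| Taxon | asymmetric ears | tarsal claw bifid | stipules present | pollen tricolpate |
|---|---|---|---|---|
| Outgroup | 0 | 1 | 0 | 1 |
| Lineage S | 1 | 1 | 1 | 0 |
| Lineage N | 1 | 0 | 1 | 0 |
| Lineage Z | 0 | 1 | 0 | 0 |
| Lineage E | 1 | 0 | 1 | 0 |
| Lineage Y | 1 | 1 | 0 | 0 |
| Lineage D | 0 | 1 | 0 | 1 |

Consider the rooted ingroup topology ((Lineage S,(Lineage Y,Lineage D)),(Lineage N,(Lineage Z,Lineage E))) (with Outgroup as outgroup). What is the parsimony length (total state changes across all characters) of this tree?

10

Map each character onto ((Lineage S,(Lineage Y,Lineage D)),(Lineage N,(Lineage Z,Lineage E))) (rooted by Outgroup) and count the minimum state changes it requires (Fitch parsimony):
asymmetric ears: 3; tarsal claw bifid: 2; stipules present: 3; pollen tricolpate: 2.
Total tree length = 10.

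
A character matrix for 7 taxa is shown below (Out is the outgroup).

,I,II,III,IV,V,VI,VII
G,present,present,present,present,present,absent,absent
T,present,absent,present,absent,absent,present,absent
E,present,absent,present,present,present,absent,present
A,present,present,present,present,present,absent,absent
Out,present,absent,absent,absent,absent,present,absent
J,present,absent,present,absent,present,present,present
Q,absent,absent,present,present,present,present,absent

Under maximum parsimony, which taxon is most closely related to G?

A

Character polarity is set by the outgroup: the derived state is whichever differs from the outgroup's state, so for I, VI the derived state is 'absent', and for the remaining characters it is 'present'.
I: derived state 'absent' in Q only — an autapomorphy, so it tells us nothing about relationships among taxa.
Only A and G show the derived state 'present' for II, supporting them as a clade.
All ingroup taxa share the derived state 'present' for III; it defines the ingroup but does not resolve relationships within it.
IV: derived state 'present' in A, E, G, and Q only — synapomorphy for {A, E, G, Q}.
V (derived state 'present') is shared by A, E, G, J, and Q — a synapomorphy uniting that clade.
VI: derived state 'absent' in A, E, and G only — synapomorphy for {A, E, G}.
VII groups E and J, which is incompatible with the clades supported by the remaining characters; treating it as convergent (homoplasy) costs fewer steps than any alternative tree.
Most parsimonious ingroup topology: (((Q,((A,G),E)),J),T).
G and A form a cherry on this tree, so they are sister taxa.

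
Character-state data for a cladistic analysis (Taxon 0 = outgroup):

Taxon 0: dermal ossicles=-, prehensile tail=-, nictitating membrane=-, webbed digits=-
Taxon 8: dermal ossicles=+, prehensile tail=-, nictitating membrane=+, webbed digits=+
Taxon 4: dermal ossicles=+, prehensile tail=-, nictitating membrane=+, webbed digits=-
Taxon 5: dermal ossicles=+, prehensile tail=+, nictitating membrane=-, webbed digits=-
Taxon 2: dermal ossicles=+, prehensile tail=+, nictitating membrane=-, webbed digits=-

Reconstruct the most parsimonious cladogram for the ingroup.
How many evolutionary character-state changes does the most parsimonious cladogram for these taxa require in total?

4

The outgroup has state '-' for every character, so '+' is the derived state throughout.
dermal ossicles (derived state '+') is shared by all ingroup taxa — unites the whole ingroup.
prehensile tail (derived state '+') is shared by Taxon 2 and Taxon 5 — a synapomorphy uniting that clade.
nictitating membrane (derived state '+') is shared by Taxon 4 and Taxon 8 — a synapomorphy uniting that clade.
webbed digits (derived state '+') is unique to Taxon 8 (autapomorphy; uninformative for grouping).
Most parsimonious ingroup topology: ((Taxon 8,Taxon 4),(Taxon 5,Taxon 2)).
Changes per character on this tree: dermal ossicles: 1; prehensile tail: 1; nictitating membrane: 1; webbed digits: 1.
Total = 4.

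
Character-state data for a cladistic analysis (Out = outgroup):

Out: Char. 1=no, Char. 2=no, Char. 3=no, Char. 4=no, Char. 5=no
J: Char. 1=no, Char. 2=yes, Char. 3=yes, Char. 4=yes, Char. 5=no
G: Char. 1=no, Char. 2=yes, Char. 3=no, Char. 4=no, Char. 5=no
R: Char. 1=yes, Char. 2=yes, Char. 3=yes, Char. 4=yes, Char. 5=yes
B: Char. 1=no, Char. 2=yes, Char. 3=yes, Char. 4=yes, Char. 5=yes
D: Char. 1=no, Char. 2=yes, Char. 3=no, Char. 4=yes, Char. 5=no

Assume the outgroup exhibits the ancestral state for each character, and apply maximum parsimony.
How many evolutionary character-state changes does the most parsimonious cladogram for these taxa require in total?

5

The outgroup has state 'no' for every character, so 'yes' is the derived state throughout.
Char. 1: derived state 'yes' in R only — an autapomorphy, so it tells us nothing about relationships among taxa.
All ingroup taxa share the derived state 'yes' for Char. 2; it defines the ingroup but does not resolve relationships within it.
Only B, J, and R show the derived state 'yes' for Char. 3, supporting them as a clade.
Only B, D, J, and R show the derived state 'yes' for Char. 4, supporting them as a clade.
Char. 5 (derived state 'yes') is shared by B and R — a synapomorphy uniting that clade.
Most parsimonious ingroup topology: (((J,(R,B)),D),G).
Changes per character on this tree: Char. 1: 1; Char. 2: 1; Char. 3: 1; Char. 4: 1; Char. 5: 1.
Total = 5.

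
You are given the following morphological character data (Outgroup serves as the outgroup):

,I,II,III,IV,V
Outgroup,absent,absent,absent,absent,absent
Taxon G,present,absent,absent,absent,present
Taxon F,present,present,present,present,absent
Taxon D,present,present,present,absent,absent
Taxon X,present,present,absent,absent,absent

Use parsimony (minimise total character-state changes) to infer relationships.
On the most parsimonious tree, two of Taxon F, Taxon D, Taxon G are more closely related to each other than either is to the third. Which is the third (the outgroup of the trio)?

Taxon G

The outgroup has state 'absent' for every character, so 'present' is the derived state throughout.
All ingroup taxa share the derived state 'present' for I; it defines the ingroup but does not resolve relationships within it.
II (derived state 'present') is shared by Taxon D, Taxon F, and Taxon X — a synapomorphy uniting that clade.
III: derived state 'present' in Taxon D and Taxon F only — synapomorphy for {Taxon D, Taxon F}.
IV (derived state 'present') is unique to Taxon F (autapomorphy; uninformative for grouping).
V (derived state 'present') is unique to Taxon G (autapomorphy; uninformative for grouping).
Most parsimonious ingroup topology: (Taxon G,((Taxon F,Taxon D),Taxon X)).
Taxon F and Taxon D share a more recent common ancestor with each other than either does with Taxon G, so Taxon G is the least closely related of the three.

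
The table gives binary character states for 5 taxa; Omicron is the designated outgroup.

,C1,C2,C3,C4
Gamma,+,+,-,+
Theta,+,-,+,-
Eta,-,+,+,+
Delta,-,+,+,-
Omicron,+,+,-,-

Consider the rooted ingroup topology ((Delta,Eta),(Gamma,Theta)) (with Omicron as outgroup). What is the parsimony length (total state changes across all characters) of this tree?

Map each character onto ((Delta,Eta),(Gamma,Theta)) (rooted by Omicron) and count the minimum state changes it requires (Fitch parsimony):
C1: 1; C2: 1; C3: 2; C4: 2.
Total tree length = 6.

6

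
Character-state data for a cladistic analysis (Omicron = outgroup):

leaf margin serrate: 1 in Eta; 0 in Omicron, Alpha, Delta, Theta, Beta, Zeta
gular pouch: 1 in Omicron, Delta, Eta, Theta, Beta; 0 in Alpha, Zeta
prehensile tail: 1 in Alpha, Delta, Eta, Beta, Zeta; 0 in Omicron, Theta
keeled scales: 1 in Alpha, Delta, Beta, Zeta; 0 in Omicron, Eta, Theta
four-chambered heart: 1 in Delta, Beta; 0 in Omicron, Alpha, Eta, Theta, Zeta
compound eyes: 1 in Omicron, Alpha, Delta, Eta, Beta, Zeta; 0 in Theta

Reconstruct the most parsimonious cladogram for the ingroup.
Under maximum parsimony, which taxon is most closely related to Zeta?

Alpha

Character polarity is set by the outgroup: the derived state is whichever differs from the outgroup's state, so for gular pouch, compound eyes the derived state is '0', and for the remaining characters it is '1'.
leaf margin serrate (derived state '1') is unique to Eta (autapomorphy; uninformative for grouping).
gular pouch: derived state '0' in Alpha and Zeta only — synapomorphy for {Alpha, Zeta}.
prehensile tail (derived state '1') is shared by Alpha, Beta, Delta, Eta, and Zeta — a synapomorphy uniting that clade.
Only Alpha, Beta, Delta, and Zeta show the derived state '1' for keeled scales, supporting them as a clade.
Only Beta and Delta show the derived state '1' for four-chambered heart, supporting them as a clade.
compound eyes (derived state '0') is unique to Theta (autapomorphy; uninformative for grouping).
Most parsimonious ingroup topology: ((((Alpha,Zeta),(Delta,Beta)),Eta),Theta).
Zeta and Alpha form a cherry on this tree, so they are sister taxa.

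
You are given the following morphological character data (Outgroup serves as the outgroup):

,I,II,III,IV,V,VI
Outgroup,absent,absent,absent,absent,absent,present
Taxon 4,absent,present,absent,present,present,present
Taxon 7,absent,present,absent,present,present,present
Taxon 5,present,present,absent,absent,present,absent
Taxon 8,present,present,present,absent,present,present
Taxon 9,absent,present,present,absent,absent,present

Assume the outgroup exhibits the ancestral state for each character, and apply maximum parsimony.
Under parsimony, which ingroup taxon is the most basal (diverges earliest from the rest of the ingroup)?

Character polarity is set by the outgroup: the derived state is whichever differs from the outgroup's state, so for VI the derived state is 'absent', and for the remaining characters it is 'present'.
I (derived state 'present') is shared by Taxon 5 and Taxon 8 — a synapomorphy uniting that clade.
All ingroup taxa share the derived state 'present' for II; it defines the ingroup but does not resolve relationships within it.
III groups Taxon 8 and Taxon 9, which is incompatible with the clades supported by the remaining characters; treating it as convergent (homoplasy) costs fewer steps than any alternative tree.
IV: derived state 'present' in Taxon 4 and Taxon 7 only — synapomorphy for {Taxon 4, Taxon 7}.
V: derived state 'present' in Taxon 4, Taxon 5, Taxon 7, and Taxon 8 only — synapomorphy for {Taxon 4, Taxon 5, Taxon 7, Taxon 8}.
VI: derived state 'absent' in Taxon 5 only — an autapomorphy, so it tells us nothing about relationships among taxa.
Most parsimonious ingroup topology: (((Taxon 4,Taxon 7),(Taxon 5,Taxon 8)),Taxon 9).
Taxon 9 is sister to the clade containing all other ingroup taxa, so it is the earliest-diverging (most basal) ingroup lineage.

Taxon 9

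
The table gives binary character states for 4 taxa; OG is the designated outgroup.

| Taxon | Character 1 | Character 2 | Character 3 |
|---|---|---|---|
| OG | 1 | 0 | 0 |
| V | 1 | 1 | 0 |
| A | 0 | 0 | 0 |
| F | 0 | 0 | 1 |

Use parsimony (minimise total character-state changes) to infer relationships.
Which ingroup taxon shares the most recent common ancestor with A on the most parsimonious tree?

F

Character polarity is set by the outgroup: the derived state is whichever differs from the outgroup's state, so for Character 1 the derived state is '0', and for the remaining characters it is '1'.
Character 1 (derived state '0') is shared by A and F — a synapomorphy uniting that clade.
Character 2: derived state '1' in V only — an autapomorphy, so it tells us nothing about relationships among taxa.
Character 3: derived state '1' in F only — an autapomorphy, so it tells us nothing about relationships among taxa.
Most parsimonious ingroup topology: (V,(A,F)).
A and F form a cherry on this tree, so they are sister taxa.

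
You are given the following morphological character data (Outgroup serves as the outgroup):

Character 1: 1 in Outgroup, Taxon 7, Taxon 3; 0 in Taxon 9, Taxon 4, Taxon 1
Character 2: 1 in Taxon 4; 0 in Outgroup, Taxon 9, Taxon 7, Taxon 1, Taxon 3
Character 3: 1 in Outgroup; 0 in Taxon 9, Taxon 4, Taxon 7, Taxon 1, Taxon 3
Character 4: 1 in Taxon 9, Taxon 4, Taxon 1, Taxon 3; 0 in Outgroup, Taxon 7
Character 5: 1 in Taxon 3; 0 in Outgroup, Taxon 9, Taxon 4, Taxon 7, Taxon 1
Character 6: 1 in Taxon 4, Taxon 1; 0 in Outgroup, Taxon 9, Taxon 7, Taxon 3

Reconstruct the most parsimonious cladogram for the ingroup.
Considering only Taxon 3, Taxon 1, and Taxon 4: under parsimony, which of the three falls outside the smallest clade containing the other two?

Character polarity is set by the outgroup: the derived state is whichever differs from the outgroup's state, so for Character 1, Character 3 the derived state is '0', and for the remaining characters it is '1'.
Character 1 (derived state '0') is shared by Taxon 1, Taxon 4, and Taxon 9 — a synapomorphy uniting that clade.
Character 2: derived state '1' in Taxon 4 only — an autapomorphy, so it tells us nothing about relationships among taxa.
All ingroup taxa share the derived state '0' for Character 3; it defines the ingroup but does not resolve relationships within it.
Only Taxon 1, Taxon 3, Taxon 4, and Taxon 9 show the derived state '1' for Character 4, supporting them as a clade.
Character 5: derived state '1' in Taxon 3 only — an autapomorphy, so it tells us nothing about relationships among taxa.
Character 6 (derived state '1') is shared by Taxon 1 and Taxon 4 — a synapomorphy uniting that clade.
Most parsimonious ingroup topology: (((Taxon 9,(Taxon 4,Taxon 1)),Taxon 3),Taxon 7).
Taxon 1 and Taxon 4 share a more recent common ancestor with each other than either does with Taxon 3, so Taxon 3 is the least closely related of the three.

Taxon 3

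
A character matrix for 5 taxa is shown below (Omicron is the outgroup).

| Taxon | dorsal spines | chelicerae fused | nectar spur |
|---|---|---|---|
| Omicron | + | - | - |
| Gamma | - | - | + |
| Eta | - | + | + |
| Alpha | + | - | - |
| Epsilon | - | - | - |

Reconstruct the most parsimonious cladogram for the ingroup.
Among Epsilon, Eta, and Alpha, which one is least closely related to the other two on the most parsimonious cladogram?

Alpha

Character polarity is set by the outgroup: the derived state is whichever differs from the outgroup's state, so for dorsal spines the derived state is '-', and for the remaining characters it is '+'.
dorsal spines: derived state '-' in Epsilon, Eta, and Gamma only — synapomorphy for {Epsilon, Eta, Gamma}.
chelicerae fused (derived state '+') is unique to Eta (autapomorphy; uninformative for grouping).
Only Eta and Gamma show the derived state '+' for nectar spur, supporting them as a clade.
Most parsimonious ingroup topology: (((Gamma,Eta),Epsilon),Alpha).
Eta and Epsilon share a more recent common ancestor with each other than either does with Alpha, so Alpha is the least closely related of the three.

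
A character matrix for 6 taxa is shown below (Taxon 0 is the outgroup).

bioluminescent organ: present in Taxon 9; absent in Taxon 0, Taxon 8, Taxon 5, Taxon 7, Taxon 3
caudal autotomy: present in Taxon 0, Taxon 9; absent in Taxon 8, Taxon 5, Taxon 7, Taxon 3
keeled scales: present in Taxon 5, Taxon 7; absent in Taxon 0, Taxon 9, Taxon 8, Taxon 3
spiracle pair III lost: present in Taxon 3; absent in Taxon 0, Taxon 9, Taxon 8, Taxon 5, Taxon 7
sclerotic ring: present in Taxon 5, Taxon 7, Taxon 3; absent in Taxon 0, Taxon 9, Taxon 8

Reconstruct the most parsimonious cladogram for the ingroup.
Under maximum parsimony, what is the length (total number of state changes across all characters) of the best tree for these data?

5

Character polarity is set by the outgroup: the derived state is whichever differs from the outgroup's state, so for caudal autotomy the derived state is 'absent', and for the remaining characters it is 'present'.
bioluminescent organ: derived state 'present' in Taxon 9 only — an autapomorphy, so it tells us nothing about relationships among taxa.
Only Taxon 3, Taxon 5, Taxon 7, and Taxon 8 show the derived state 'absent' for caudal autotomy, supporting them as a clade.
keeled scales: derived state 'present' in Taxon 5 and Taxon 7 only — synapomorphy for {Taxon 5, Taxon 7}.
spiracle pair III lost (derived state 'present') is unique to Taxon 3 (autapomorphy; uninformative for grouping).
sclerotic ring: derived state 'present' in Taxon 3, Taxon 5, and Taxon 7 only — synapomorphy for {Taxon 3, Taxon 5, Taxon 7}.
Most parsimonious ingroup topology: (Taxon 9,(Taxon 8,((Taxon 5,Taxon 7),Taxon 3))).
Changes per character on this tree: bioluminescent organ: 1; caudal autotomy: 1; keeled scales: 1; spiracle pair III lost: 1; sclerotic ring: 1.
Total = 5.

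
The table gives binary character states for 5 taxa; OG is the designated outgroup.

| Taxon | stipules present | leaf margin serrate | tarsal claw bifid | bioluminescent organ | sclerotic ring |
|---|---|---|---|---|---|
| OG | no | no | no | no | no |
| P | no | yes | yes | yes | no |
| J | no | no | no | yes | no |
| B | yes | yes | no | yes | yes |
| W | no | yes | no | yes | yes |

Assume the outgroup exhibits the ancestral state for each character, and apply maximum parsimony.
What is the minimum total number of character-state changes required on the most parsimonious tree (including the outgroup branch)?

The outgroup has state 'no' for every character, so 'yes' is the derived state throughout.
stipules present: derived state 'yes' in B only — an autapomorphy, so it tells us nothing about relationships among taxa.
leaf margin serrate (derived state 'yes') is shared by B, P, and W — a synapomorphy uniting that clade.
tarsal claw bifid: derived state 'yes' in P only — an autapomorphy, so it tells us nothing about relationships among taxa.
bioluminescent organ (derived state 'yes') is shared by all ingroup taxa — unites the whole ingroup.
sclerotic ring (derived state 'yes') is shared by B and W — a synapomorphy uniting that clade.
Most parsimonious ingroup topology: ((P,(B,W)),J).
Changes per character on this tree: stipules present: 1; leaf margin serrate: 1; tarsal claw bifid: 1; bioluminescent organ: 1; sclerotic ring: 1.
Total = 5.

5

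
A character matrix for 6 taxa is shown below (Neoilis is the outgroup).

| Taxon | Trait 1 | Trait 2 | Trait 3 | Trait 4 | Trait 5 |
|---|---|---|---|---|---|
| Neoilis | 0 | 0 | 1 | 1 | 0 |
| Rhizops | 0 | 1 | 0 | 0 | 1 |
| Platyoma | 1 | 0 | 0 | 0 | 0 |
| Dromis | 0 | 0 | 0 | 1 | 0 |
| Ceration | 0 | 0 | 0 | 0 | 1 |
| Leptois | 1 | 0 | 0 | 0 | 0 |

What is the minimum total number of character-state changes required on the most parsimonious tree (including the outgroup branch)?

5

Character polarity is set by the outgroup: the derived state is whichever differs from the outgroup's state, so for Trait 3, Trait 4 the derived state is '0', and for the remaining characters it is '1'.
Trait 1: derived state '1' in Leptois and Platyoma only — synapomorphy for {Leptois, Platyoma}.
Trait 2: derived state '1' in Rhizops only — an autapomorphy, so it tells us nothing about relationships among taxa.
Trait 3 (derived state '0') is shared by all ingroup taxa — unites the whole ingroup.
Trait 4 (derived state '0') is shared by Ceration, Leptois, Platyoma, and Rhizops — a synapomorphy uniting that clade.
Trait 5 (derived state '1') is shared by Ceration and Rhizops — a synapomorphy uniting that clade.
Most parsimonious ingroup topology: (((Ceration,Rhizops),(Leptois,Platyoma)),Dromis).
Changes per character on this tree: Trait 1: 1; Trait 2: 1; Trait 3: 1; Trait 4: 1; Trait 5: 1.
Total = 5.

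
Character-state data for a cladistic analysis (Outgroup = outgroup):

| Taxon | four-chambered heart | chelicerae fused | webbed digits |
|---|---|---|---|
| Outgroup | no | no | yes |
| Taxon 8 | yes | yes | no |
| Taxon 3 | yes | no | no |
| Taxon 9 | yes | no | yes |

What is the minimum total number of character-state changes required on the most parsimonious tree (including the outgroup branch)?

Character polarity is set by the outgroup: the derived state is whichever differs from the outgroup's state, so for webbed digits the derived state is 'no', and for the remaining characters it is 'yes'.
four-chambered heart (derived state 'yes') is shared by all ingroup taxa — unites the whole ingroup.
chelicerae fused: derived state 'yes' in Taxon 8 only — an autapomorphy, so it tells us nothing about relationships among taxa.
Only Taxon 3 and Taxon 8 show the derived state 'no' for webbed digits, supporting them as a clade.
Most parsimonious ingroup topology: ((Taxon 8,Taxon 3),Taxon 9).
Changes per character on this tree: four-chambered heart: 1; chelicerae fused: 1; webbed digits: 1.
Total = 3.

3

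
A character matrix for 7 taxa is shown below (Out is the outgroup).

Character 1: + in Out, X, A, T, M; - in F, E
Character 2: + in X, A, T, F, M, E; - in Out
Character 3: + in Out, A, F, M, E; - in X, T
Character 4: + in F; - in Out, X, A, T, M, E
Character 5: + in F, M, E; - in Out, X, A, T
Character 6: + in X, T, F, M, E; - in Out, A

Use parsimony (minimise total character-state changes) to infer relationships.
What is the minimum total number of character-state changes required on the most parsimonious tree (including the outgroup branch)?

6

Character polarity is set by the outgroup: the derived state is whichever differs from the outgroup's state, so for Character 1, Character 3 the derived state is '-', and for the remaining characters it is '+'.
Only E and F show the derived state '-' for Character 1, supporting them as a clade.
Character 2 (derived state '+') is shared by all ingroup taxa — unites the whole ingroup.
Only T and X show the derived state '-' for Character 3, supporting them as a clade.
Character 4 (derived state '+') is unique to F (autapomorphy; uninformative for grouping).
Character 5: derived state '+' in E, F, and M only — synapomorphy for {E, F, M}.
Character 6 (derived state '+') is shared by E, F, M, T, and X — a synapomorphy uniting that clade.
Most parsimonious ingroup topology: (((X,T),((F,E),M)),A).
Changes per character on this tree: Character 1: 1; Character 2: 1; Character 3: 1; Character 4: 1; Character 5: 1; Character 6: 1.
Total = 6.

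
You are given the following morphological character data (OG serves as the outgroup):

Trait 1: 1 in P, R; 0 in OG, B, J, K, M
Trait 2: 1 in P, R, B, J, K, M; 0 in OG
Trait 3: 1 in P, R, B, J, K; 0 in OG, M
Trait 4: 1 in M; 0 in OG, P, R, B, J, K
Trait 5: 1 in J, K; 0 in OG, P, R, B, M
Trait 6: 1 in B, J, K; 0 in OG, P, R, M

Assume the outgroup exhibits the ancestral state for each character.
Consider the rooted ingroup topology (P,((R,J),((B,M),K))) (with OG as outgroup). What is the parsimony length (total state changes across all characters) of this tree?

11

Map each character onto (P,((R,J),((B,M),K))) (rooted by OG) and count the minimum state changes it requires (Fitch parsimony):
Trait 1: 2; Trait 2: 1; Trait 3: 2; Trait 4: 1; Trait 5: 2; Trait 6: 3.
Total tree length = 11.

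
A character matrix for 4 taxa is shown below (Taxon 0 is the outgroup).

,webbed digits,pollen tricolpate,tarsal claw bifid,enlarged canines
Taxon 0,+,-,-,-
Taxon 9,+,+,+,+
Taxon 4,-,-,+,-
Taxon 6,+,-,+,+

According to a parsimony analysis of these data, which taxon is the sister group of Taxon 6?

Character polarity is set by the outgroup: the derived state is whichever differs from the outgroup's state, so for webbed digits the derived state is '-', and for the remaining characters it is '+'.
webbed digits (derived state '-') is unique to Taxon 4 (autapomorphy; uninformative for grouping).
pollen tricolpate: derived state '+' in Taxon 9 only — an autapomorphy, so it tells us nothing about relationships among taxa.
All ingroup taxa share the derived state '+' for tarsal claw bifid; it defines the ingroup but does not resolve relationships within it.
enlarged canines: derived state '+' in Taxon 6 and Taxon 9 only — synapomorphy for {Taxon 6, Taxon 9}.
Most parsimonious ingroup topology: ((Taxon 9,Taxon 6),Taxon 4).
Taxon 6 and Taxon 9 form a cherry on this tree, so they are sister taxa.

Taxon 9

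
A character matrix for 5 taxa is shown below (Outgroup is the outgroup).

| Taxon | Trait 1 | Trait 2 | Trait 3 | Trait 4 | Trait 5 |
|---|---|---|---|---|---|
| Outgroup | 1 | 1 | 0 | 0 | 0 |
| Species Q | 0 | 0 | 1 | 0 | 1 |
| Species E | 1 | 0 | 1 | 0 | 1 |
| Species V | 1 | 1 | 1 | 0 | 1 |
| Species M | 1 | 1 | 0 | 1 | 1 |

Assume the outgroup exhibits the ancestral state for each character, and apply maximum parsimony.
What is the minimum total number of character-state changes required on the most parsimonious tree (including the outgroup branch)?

Character polarity is set by the outgroup: the derived state is whichever differs from the outgroup's state, so for Trait 1, Trait 2 the derived state is '0', and for the remaining characters it is '1'.
Trait 1 (derived state '0') is unique to Species Q (autapomorphy; uninformative for grouping).
Trait 2: derived state '0' in Species E and Species Q only — synapomorphy for {Species E, Species Q}.
Trait 3 (derived state '1') is shared by Species E, Species Q, and Species V — a synapomorphy uniting that clade.
Trait 4: derived state '1' in Species M only — an autapomorphy, so it tells us nothing about relationships among taxa.
All ingroup taxa share the derived state '1' for Trait 5; it defines the ingroup but does not resolve relationships within it.
Most parsimonious ingroup topology: (((Species Q,Species E),Species V),Species M).
Changes per character on this tree: Trait 1: 1; Trait 2: 1; Trait 3: 1; Trait 4: 1; Trait 5: 1.
Total = 5.

5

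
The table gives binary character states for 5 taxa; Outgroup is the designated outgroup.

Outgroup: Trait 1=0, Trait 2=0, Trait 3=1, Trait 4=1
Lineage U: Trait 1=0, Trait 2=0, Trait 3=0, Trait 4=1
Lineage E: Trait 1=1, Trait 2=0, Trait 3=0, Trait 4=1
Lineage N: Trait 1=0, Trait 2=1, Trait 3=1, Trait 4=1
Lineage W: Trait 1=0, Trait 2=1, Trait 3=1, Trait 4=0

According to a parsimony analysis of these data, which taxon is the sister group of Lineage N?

Lineage W

Character polarity is set by the outgroup: the derived state is whichever differs from the outgroup's state, so for Trait 3, Trait 4 the derived state is '0', and for the remaining characters it is '1'.
Trait 1 (derived state '1') is unique to Lineage E (autapomorphy; uninformative for grouping).
Trait 2 (derived state '1') is shared by Lineage N and Lineage W — a synapomorphy uniting that clade.
Trait 3 (derived state '0') is shared by Lineage E and Lineage U — a synapomorphy uniting that clade.
Trait 4 (derived state '0') is unique to Lineage W (autapomorphy; uninformative for grouping).
Most parsimonious ingroup topology: ((Lineage U,Lineage E),(Lineage N,Lineage W)).
Lineage N and Lineage W form a cherry on this tree, so they are sister taxa.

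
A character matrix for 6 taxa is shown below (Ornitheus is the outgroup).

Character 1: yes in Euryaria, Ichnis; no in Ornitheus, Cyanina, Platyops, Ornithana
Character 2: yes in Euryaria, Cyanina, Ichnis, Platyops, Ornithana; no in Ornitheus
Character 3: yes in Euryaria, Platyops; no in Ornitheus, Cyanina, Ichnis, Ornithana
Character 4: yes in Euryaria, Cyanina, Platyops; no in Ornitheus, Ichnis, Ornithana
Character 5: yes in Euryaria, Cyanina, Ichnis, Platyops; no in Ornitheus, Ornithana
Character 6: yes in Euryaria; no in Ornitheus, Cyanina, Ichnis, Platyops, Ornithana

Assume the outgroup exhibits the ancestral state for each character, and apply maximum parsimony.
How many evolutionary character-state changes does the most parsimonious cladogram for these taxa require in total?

7

The outgroup has state 'no' for every character, so 'yes' is the derived state throughout.
Character 1 (state 'yes') occurs in Euryaria and Ichnis but conflicts with the nesting implied by the other characters — most parsimoniously interpreted as homoplasy.
Character 2 (derived state 'yes') is shared by all ingroup taxa — unites the whole ingroup.
Character 3: derived state 'yes' in Euryaria and Platyops only — synapomorphy for {Euryaria, Platyops}.
Character 4 (derived state 'yes') is shared by Cyanina, Euryaria, and Platyops — a synapomorphy uniting that clade.
Character 5: derived state 'yes' in Cyanina, Euryaria, Ichnis, and Platyops only — synapomorphy for {Cyanina, Euryaria, Ichnis, Platyops}.
Character 6 (derived state 'yes') is unique to Euryaria (autapomorphy; uninformative for grouping).
Most parsimonious ingroup topology: ((((Euryaria,Platyops),Cyanina),Ichnis),Ornithana).
Changes per character on this tree: Character 1: 2; Character 2: 1; Character 3: 1; Character 4: 1; Character 5: 1; Character 6: 1.
Total = 7.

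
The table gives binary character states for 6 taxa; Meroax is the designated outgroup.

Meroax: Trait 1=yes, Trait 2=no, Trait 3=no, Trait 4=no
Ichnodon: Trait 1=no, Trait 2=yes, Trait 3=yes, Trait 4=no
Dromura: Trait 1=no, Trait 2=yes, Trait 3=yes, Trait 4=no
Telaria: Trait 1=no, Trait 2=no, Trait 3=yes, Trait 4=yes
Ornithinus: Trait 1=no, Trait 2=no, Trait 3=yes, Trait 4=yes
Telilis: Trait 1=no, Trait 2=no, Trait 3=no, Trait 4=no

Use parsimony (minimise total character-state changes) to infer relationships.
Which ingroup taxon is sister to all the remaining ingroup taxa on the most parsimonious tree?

Character polarity is set by the outgroup: the derived state is whichever differs from the outgroup's state, so for Trait 1 the derived state is 'no', and for the remaining characters it is 'yes'.
Trait 1 (derived state 'no') is shared by all ingroup taxa — unites the whole ingroup.
Only Dromura and Ichnodon show the derived state 'yes' for Trait 2, supporting them as a clade.
Only Dromura, Ichnodon, Ornithinus, and Telaria show the derived state 'yes' for Trait 3, supporting them as a clade.
Only Ornithinus and Telaria show the derived state 'yes' for Trait 4, supporting them as a clade.
Most parsimonious ingroup topology: (((Ichnodon,Dromura),(Telaria,Ornithinus)),Telilis).
Telilis is sister to the clade containing all other ingroup taxa, so it is the earliest-diverging (most basal) ingroup lineage.

Telilis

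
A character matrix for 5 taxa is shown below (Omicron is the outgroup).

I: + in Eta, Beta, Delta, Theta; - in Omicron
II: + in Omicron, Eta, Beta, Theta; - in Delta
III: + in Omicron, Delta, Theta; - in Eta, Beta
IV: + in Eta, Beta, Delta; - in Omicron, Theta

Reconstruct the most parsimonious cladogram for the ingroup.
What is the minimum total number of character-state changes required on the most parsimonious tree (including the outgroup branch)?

Character polarity is set by the outgroup: the derived state is whichever differs from the outgroup's state, so for II, III the derived state is '-', and for the remaining characters it is '+'.
All ingroup taxa share the derived state '+' for I; it defines the ingroup but does not resolve relationships within it.
II (derived state '-') is unique to Delta (autapomorphy; uninformative for grouping).
Only Beta and Eta show the derived state '-' for III, supporting them as a clade.
Only Beta, Delta, and Eta show the derived state '+' for IV, supporting them as a clade.
Most parsimonious ingroup topology: (((Eta,Beta),Delta),Theta).
Changes per character on this tree: I: 1; II: 1; III: 1; IV: 1.
Total = 4.

4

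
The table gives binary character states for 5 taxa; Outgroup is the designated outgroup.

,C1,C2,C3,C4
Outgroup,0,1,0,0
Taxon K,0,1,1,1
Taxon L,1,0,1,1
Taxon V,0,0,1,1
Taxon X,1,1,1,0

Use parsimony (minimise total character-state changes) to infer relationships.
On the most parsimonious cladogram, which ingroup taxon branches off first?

Character polarity is set by the outgroup: the derived state is whichever differs from the outgroup's state, so for C2 the derived state is '0', and for the remaining characters it is '1'.
C1 groups Taxon L and Taxon X, which is incompatible with the clades supported by the remaining characters; treating it as convergent (homoplasy) costs fewer steps than any alternative tree.
Only Taxon L and Taxon V show the derived state '0' for C2, supporting them as a clade.
C3 (derived state '1') is shared by all ingroup taxa — unites the whole ingroup.
Only Taxon K, Taxon L, and Taxon V show the derived state '1' for C4, supporting them as a clade.
Most parsimonious ingroup topology: ((Taxon K,(Taxon L,Taxon V)),Taxon X).
Taxon X is sister to the clade containing all other ingroup taxa, so it is the earliest-diverging (most basal) ingroup lineage.

Taxon X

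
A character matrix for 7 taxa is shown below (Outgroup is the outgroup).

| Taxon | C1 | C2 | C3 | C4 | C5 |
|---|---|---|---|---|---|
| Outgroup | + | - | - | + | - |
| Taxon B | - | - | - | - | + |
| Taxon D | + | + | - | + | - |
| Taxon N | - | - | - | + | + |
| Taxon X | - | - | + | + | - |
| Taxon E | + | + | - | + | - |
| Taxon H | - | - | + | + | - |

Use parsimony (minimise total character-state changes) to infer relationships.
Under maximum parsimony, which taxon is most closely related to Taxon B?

Character polarity is set by the outgroup: the derived state is whichever differs from the outgroup's state, so for C1, C4 the derived state is '-', and for the remaining characters it is '+'.
C1 (derived state '-') is shared by Taxon B, Taxon H, Taxon N, and Taxon X — a synapomorphy uniting that clade.
Only Taxon D and Taxon E show the derived state '+' for C2, supporting them as a clade.
C3 (derived state '+') is shared by Taxon H and Taxon X — a synapomorphy uniting that clade.
C4: derived state '-' in Taxon B only — an autapomorphy, so it tells us nothing about relationships among taxa.
C5 (derived state '+') is shared by Taxon B and Taxon N — a synapomorphy uniting that clade.
Most parsimonious ingroup topology: (((Taxon B,Taxon N),(Taxon X,Taxon H)),(Taxon D,Taxon E)).
Taxon B and Taxon N form a cherry on this tree, so they are sister taxa.

Taxon N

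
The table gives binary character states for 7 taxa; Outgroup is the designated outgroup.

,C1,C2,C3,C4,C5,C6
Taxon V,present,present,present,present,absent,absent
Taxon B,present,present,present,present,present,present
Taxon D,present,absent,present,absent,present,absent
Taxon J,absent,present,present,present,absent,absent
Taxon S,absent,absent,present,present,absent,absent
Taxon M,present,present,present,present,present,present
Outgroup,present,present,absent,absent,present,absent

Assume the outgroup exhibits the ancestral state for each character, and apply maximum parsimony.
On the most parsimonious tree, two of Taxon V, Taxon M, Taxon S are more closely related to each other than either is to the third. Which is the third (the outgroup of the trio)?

Character polarity is set by the outgroup: the derived state is whichever differs from the outgroup's state, so for C1, C2, C5 the derived state is 'absent', and for the remaining characters it is 'present'.
C1: derived state 'absent' in Taxon J and Taxon S only — synapomorphy for {Taxon J, Taxon S}.
C2 (state 'absent') occurs in Taxon D and Taxon S but conflicts with the nesting implied by the other characters — most parsimoniously interpreted as homoplasy.
C3 (derived state 'present') is shared by all ingroup taxa — unites the whole ingroup.
C4 (derived state 'present') is shared by Taxon B, Taxon J, Taxon M, Taxon S, and Taxon V — a synapomorphy uniting that clade.
C5: derived state 'absent' in Taxon J, Taxon S, and Taxon V only — synapomorphy for {Taxon J, Taxon S, Taxon V}.
C6 (derived state 'present') is shared by Taxon B and Taxon M — a synapomorphy uniting that clade.
Most parsimonious ingroup topology: (((Taxon V,(Taxon J,Taxon S)),(Taxon M,Taxon B)),Taxon D).
Taxon S and Taxon V share a more recent common ancestor with each other than either does with Taxon M, so Taxon M is the least closely related of the three.

Taxon M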